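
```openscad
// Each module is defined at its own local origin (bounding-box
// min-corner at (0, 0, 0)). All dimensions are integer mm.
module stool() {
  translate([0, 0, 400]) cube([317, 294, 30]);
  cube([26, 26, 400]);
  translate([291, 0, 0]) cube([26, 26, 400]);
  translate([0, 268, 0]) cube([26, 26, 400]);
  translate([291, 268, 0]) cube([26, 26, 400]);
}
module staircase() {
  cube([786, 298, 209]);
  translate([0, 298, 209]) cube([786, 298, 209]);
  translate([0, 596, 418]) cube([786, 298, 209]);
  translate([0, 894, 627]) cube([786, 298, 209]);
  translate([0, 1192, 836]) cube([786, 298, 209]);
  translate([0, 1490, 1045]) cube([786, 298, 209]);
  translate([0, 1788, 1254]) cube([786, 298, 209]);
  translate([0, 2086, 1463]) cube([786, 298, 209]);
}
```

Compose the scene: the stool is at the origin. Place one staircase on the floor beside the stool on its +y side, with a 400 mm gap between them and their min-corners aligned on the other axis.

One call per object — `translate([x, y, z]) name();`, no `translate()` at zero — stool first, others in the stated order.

stool();
translate([0, 694, 0]) staircase();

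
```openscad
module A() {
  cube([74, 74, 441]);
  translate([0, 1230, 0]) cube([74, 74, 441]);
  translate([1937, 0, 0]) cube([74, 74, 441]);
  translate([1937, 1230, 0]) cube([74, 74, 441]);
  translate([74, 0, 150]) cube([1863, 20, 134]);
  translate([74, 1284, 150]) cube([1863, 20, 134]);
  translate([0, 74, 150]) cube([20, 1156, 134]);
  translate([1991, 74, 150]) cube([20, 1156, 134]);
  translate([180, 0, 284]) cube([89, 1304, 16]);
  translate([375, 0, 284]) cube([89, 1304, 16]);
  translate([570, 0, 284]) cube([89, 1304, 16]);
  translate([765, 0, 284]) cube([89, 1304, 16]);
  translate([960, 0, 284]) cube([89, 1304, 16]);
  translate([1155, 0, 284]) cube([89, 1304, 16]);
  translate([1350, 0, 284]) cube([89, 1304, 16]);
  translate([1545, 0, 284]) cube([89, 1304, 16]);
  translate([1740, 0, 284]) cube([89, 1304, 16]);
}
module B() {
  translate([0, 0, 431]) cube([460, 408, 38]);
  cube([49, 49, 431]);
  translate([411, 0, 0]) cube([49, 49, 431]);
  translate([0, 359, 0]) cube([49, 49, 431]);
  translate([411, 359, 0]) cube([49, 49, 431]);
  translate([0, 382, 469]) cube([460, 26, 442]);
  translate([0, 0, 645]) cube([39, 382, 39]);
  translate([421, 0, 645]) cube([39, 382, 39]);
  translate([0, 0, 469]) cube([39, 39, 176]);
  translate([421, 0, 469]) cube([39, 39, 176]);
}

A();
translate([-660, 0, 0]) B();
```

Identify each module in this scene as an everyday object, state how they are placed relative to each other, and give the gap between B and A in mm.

A is a bed frame. B is a chair. The chair is on the floor beside the bed frame on its −x side. The gap between the chair and the bed frame is 200 mm.

The chair's nearest face is 200 mm from the bed frame's −x face.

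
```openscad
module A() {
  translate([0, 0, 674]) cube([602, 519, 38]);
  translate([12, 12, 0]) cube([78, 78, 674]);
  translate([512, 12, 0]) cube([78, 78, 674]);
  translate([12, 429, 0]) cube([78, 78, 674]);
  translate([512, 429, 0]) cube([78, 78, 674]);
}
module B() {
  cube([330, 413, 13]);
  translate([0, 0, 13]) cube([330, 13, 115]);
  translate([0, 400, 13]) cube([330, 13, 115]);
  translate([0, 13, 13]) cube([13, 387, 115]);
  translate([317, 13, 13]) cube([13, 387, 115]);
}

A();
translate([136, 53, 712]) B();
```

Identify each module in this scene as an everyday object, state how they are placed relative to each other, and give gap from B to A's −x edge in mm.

A is a table. B is an open box. The open box is on top of the table, centred. The gap from the open box to the table's −x edge is 136 mm.

The open box's min-x is at 136; the table's min-x is 0; gap = 136 mm.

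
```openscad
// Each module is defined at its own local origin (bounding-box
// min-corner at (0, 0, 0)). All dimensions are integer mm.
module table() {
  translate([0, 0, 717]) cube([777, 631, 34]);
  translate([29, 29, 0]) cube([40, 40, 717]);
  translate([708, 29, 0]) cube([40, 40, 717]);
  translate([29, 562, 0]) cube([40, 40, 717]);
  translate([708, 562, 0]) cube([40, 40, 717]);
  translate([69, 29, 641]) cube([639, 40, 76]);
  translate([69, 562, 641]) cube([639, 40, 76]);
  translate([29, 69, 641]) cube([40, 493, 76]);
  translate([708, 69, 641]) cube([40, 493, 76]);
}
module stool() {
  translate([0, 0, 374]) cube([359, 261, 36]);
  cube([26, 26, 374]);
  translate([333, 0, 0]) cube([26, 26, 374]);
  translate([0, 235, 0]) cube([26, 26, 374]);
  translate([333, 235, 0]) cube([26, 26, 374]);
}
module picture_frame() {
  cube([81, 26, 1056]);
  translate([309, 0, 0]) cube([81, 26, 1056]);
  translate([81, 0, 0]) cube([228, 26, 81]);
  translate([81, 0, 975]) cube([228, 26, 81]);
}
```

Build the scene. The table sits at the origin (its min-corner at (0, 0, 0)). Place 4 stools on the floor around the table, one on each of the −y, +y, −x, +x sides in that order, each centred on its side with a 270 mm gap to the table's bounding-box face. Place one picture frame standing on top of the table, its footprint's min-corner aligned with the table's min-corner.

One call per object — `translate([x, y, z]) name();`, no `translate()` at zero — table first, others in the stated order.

table();
translate([209, -531, 0]) stool();
translate([209, 901, 0]) stool();
translate([-629, 185, 0]) stool();
translate([1047, 185, 0]) stool();
translate([0, 0, 751]) picture_frame();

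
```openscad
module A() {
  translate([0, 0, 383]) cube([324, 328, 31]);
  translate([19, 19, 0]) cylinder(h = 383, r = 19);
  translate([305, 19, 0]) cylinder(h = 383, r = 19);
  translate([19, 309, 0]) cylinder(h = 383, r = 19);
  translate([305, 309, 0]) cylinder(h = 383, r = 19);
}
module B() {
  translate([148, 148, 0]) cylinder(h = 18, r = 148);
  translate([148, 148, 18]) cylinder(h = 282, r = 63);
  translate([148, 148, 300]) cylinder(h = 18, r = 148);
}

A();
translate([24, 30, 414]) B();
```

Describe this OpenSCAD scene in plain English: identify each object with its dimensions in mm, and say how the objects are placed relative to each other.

A is a simple wooden stool: a rectangular seat 324 mm (x) by 328 mm (y), 31 mm thick, top face at z = 414 mm, on four round legs, each 38 mm in diameter. The legs rest on z = 0, each leg's axis is inset half a diameter from the nearest pair of seat edges (so the leg's bounding box is flush with the corner).

B is a spool: two coaxial disc flanges of radius 148 mm and thickness 18 mm, joined by a core cylinder of radius 63 mm and height 282 mm. The lower flange rests on z = 0 and the three cylinders share a vertical axis.

The spool is on top of the stool.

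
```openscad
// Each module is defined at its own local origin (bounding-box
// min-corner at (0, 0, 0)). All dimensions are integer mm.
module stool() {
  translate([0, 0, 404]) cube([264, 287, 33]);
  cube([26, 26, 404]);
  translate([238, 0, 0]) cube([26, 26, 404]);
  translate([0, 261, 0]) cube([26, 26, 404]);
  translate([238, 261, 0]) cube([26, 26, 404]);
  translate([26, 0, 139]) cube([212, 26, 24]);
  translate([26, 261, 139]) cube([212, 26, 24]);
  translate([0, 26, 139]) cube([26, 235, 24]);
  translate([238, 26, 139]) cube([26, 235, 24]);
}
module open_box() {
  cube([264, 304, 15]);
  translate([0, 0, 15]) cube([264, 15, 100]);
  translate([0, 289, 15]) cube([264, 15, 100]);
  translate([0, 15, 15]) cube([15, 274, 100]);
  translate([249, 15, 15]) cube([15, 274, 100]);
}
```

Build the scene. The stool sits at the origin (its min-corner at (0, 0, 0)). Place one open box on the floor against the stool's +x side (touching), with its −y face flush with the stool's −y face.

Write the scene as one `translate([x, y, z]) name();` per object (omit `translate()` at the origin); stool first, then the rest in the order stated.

stool();
translate([264, 0, 0]) open_box();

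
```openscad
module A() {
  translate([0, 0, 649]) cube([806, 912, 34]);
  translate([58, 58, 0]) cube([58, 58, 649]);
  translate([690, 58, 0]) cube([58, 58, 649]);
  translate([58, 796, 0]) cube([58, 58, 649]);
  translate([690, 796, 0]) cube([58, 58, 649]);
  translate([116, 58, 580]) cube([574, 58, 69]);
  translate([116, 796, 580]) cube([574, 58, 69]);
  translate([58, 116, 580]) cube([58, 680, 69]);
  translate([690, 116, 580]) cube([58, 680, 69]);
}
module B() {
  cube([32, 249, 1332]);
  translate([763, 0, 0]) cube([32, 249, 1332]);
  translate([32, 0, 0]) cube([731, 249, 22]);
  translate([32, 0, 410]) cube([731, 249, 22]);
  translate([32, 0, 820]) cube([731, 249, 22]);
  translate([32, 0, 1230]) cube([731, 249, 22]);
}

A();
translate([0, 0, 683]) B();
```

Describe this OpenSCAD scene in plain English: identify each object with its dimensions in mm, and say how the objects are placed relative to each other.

A is a rectangular dining table. The top is 806×912×34 mm with its upper surface at z = 683 mm. It stands on four 58×58 mm square legs, each inset 58 mm from the nearest pair of top edges, running from the floor to the underside of the top. Four apron rails, 58 mm thick and 69 mm tall, run between adjacent legs with their top edges flush with the underside of the top and their outer faces flush with the legs' outer faces.

B is an open bookshelf. Two side panels, each 32 mm thick, 249 mm deep and 1332 mm tall, stand 795 mm apart (outside-to-outside). Between them sit 4 shelves, each 22 mm thick and 249 mm deep, spanning the full gap between the sides. The bottom shelf rests on the floor (its underside at z = 0) and the clear gap between one shelf's top and the next shelf's underside is 388 mm.

The bookshelf is on top of the table.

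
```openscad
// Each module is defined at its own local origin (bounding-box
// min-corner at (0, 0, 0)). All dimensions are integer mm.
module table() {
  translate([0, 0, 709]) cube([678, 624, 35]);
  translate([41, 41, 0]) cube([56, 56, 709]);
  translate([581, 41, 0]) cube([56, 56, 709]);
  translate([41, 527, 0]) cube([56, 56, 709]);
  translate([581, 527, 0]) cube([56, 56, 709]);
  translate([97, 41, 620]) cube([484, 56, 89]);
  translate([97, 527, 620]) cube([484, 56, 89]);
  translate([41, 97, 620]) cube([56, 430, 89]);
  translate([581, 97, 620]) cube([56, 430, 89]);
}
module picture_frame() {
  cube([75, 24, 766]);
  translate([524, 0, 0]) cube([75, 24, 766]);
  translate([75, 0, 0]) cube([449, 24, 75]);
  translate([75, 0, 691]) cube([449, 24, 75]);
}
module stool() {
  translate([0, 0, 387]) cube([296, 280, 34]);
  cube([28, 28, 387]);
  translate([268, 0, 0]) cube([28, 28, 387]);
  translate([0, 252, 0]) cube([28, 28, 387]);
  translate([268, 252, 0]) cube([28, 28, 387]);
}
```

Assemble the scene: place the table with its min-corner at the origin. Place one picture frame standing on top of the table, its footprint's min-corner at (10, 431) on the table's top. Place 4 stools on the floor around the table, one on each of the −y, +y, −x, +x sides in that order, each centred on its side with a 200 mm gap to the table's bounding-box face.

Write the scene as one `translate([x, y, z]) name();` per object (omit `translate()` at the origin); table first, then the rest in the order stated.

table();
translate([10, 431, 744]) picture_frame();
translate([191, -480, 0]) stool();
translate([191, 824, 0]) stool();
translate([-496, 172, 0]) stool();
translate([878, 172, 0]) stool();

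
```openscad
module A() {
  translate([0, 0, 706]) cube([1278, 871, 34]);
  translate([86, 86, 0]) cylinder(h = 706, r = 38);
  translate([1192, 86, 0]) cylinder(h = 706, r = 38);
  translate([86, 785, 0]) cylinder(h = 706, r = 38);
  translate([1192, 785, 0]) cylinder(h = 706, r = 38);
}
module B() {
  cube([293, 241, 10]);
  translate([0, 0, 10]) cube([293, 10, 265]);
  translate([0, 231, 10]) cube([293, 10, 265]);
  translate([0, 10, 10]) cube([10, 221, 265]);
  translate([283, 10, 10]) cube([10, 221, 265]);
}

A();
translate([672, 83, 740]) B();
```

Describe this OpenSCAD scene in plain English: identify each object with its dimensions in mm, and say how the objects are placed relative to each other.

A is a table: top 1278 mm (x) × 871 mm (y), 34 mm thick, upper face at z = 740 mm, on four round legs of 76 mm diameter, each leg's bounding box inset 48 mm from the nearest pair of top edges, running from z = 0 to the bottom of the top.

B is an open-topped rectangular box: outside dimensions 293×241×275 mm, with a uniform wall and base thickness of 10 mm. The base is a full 293×241 slab on the floor; four walls sit on top of the base. The front and back walls (the −y and +y sides) span the full width; the two side walls fit between them.

The open box is on top of the table.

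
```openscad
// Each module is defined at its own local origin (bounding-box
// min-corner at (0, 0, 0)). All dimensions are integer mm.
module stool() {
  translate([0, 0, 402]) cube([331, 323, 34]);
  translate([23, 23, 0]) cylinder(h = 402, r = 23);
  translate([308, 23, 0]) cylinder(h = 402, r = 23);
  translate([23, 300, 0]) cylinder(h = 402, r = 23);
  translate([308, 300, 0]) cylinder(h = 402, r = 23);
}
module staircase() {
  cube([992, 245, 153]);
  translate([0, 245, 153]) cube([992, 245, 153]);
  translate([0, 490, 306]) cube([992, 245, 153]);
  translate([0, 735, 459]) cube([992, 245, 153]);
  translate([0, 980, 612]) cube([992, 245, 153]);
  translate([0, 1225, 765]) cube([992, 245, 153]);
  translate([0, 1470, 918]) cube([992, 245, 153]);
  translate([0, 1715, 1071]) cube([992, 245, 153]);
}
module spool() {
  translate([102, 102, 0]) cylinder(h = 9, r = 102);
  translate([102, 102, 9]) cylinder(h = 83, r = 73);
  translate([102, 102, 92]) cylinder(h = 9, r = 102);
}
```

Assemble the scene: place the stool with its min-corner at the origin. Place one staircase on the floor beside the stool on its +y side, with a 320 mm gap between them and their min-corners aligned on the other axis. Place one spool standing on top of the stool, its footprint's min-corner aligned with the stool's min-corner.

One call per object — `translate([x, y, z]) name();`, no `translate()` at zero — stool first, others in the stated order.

stool();
translate([0, 643, 0]) staircase();
translate([0, 0, 436]) spool();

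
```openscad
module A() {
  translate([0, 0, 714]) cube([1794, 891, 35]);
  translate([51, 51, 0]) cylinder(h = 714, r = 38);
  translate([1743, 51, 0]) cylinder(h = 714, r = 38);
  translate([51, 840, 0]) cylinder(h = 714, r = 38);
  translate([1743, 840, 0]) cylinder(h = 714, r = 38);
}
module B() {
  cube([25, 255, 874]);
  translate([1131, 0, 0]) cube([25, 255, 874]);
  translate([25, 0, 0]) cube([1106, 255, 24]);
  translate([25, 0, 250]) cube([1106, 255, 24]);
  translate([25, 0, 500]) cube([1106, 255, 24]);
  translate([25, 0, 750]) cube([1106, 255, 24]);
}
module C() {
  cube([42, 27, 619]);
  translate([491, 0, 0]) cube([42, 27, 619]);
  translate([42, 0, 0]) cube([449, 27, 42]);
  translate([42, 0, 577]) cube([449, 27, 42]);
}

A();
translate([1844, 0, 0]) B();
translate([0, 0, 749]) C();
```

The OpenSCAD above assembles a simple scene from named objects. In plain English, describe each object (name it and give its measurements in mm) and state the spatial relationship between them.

A is a rectangular dining table. The top is 1794×891×35 mm with its upper surface at z = 749 mm. It stands on four round legs of 76 mm diameter, each leg's bounding box inset 13 mm from the nearest pair of top edges, running from the floor to the underside of the top.

B is a bookshelf 1156 mm wide overall, 255 mm deep and 874 mm tall. The two sides are 25 mm thick vertical panels. 4 horizontal shelves of 24 mm thickness span between the inner faces of the sides; the lowest shelf sits on the floor and shelves are stacked with a clear vertical gap of 226 mm between each pair.

C is a rectangular picture frame lying in the x–z plane (depth along y). The opening is 449 mm wide (x) by 535 mm tall (z), surrounded by a border 42 mm wide on all four sides. The frame is 27 mm deep and is made of two full-height vertical stiles with two horizontal rails fitted between them.

The bookshelf is on the floor beside the table on its +x side. The picture frame is on top of the table.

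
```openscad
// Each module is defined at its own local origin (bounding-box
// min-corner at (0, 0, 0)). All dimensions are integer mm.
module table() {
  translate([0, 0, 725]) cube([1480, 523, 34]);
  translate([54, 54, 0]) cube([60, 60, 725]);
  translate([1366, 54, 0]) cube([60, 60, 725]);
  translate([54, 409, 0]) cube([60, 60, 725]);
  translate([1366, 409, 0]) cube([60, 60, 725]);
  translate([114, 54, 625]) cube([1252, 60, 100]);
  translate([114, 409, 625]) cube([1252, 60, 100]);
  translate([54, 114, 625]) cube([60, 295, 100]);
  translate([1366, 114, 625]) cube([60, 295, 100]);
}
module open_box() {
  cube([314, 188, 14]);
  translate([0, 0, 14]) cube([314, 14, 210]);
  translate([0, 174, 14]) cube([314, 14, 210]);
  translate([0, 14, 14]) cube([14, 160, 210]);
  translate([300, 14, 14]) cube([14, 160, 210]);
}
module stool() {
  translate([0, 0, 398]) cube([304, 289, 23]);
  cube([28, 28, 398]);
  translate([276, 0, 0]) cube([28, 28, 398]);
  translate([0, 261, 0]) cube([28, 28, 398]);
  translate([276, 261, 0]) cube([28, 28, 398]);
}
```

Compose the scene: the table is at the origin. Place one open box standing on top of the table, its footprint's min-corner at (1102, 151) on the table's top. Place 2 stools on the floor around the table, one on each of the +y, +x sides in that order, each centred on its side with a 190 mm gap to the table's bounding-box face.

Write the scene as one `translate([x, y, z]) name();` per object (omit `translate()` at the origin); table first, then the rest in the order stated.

table();
translate([1102, 151, 759]) open_box();
translate([588, 713, 0]) stool();
translate([1670, 117, 0]) stool();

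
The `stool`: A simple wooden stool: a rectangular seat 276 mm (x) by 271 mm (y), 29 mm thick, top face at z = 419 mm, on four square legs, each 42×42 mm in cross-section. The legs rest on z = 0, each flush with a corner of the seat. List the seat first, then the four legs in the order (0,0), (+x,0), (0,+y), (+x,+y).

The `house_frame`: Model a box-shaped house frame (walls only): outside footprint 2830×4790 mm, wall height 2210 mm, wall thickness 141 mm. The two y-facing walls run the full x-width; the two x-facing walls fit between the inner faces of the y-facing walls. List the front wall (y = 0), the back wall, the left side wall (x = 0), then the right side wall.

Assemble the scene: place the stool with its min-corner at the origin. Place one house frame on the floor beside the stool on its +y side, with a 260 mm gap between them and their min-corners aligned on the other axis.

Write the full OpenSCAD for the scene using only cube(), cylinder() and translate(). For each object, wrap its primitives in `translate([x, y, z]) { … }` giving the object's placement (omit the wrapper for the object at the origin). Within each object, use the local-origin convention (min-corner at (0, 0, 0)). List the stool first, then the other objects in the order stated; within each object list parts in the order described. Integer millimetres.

translate([0, 0, 390]) cube([276, 271, 29]);
cube([42, 42, 390]);
translate([234, 0, 0]) cube([42, 42, 390]);
translate([0, 229, 0]) cube([42, 42, 390]);
translate([234, 229, 0]) cube([42, 42, 390]);
translate([0, 531, 0]) {
  cube([2830, 141, 2210]);
  translate([0, 4649, 0]) cube([2830, 141, 2210]);
  translate([0, 141, 0]) cube([141, 4508, 2210]);
  translate([2689, 141, 0]) cube([141, 4508, 2210]);
}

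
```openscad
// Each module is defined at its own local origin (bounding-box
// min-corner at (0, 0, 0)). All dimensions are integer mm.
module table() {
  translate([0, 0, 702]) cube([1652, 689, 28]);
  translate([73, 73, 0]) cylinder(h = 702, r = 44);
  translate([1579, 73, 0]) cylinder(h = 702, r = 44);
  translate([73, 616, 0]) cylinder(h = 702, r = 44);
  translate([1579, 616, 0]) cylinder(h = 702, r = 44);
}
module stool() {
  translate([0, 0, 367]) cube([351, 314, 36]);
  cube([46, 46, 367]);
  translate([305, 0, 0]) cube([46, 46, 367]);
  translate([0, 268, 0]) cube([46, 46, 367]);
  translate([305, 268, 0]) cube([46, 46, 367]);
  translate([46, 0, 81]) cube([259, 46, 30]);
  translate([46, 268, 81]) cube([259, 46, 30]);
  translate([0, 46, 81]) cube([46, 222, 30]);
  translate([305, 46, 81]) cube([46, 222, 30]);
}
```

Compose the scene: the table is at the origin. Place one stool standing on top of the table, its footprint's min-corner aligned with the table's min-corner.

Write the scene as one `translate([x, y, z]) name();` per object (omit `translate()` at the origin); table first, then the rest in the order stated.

table();
translate([0, 0, 730]) stool();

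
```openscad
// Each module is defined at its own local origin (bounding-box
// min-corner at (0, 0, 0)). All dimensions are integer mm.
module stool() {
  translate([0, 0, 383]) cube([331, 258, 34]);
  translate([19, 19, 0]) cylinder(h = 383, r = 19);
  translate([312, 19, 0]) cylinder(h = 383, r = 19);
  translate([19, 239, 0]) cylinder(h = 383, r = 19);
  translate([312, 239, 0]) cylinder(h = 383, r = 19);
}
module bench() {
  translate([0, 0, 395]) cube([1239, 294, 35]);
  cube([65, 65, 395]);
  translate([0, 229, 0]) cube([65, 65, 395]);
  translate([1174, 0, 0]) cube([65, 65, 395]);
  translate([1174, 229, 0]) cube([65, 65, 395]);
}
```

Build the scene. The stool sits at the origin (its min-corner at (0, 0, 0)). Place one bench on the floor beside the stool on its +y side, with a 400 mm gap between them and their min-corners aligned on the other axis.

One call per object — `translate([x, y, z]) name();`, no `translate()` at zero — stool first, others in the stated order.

stool();
translate([0, 658, 0]) bench();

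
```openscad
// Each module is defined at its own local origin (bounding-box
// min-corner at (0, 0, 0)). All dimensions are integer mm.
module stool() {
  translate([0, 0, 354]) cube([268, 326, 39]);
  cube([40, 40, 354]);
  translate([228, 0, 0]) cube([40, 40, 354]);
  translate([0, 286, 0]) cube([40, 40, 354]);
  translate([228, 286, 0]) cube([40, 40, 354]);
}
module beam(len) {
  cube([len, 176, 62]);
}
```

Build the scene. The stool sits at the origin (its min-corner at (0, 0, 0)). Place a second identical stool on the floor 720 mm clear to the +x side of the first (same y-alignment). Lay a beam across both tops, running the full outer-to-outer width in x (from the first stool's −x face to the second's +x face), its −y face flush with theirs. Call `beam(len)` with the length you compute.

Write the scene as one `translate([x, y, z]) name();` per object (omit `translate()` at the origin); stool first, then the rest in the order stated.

stool();
translate([988, 0, 0]) stool();
translate([0, 0, 393]) beam(1256);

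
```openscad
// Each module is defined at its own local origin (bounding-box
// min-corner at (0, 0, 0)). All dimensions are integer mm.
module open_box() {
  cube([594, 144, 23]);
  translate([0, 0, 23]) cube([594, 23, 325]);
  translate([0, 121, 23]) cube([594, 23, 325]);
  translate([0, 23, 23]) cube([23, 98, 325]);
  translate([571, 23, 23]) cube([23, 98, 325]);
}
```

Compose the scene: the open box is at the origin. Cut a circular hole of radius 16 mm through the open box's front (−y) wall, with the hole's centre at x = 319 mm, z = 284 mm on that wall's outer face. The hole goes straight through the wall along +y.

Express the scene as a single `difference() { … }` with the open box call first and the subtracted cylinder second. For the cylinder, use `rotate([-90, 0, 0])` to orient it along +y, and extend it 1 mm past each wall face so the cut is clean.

difference() {
  open_box();
  translate([319, -1, 284]) rotate([-90, 0, 0]) cylinder(h = 25, r = 16);
}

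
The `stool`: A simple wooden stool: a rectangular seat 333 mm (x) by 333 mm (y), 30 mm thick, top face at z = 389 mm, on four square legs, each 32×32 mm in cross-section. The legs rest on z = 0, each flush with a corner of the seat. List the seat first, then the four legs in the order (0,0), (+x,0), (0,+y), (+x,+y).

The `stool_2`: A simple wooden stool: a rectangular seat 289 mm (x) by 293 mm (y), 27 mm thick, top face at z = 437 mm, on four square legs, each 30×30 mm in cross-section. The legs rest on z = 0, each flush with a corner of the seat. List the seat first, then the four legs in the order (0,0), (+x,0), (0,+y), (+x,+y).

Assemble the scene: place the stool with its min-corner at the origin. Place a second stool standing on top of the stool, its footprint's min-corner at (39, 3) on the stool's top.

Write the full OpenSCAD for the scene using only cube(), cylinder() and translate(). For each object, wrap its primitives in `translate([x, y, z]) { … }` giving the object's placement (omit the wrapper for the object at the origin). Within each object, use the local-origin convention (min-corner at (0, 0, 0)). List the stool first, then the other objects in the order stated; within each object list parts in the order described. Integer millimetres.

translate([0, 0, 359]) cube([333, 333, 30]);
cube([32, 32, 359]);
translate([301, 0, 0]) cube([32, 32, 359]);
translate([0, 301, 0]) cube([32, 32, 359]);
translate([301, 301, 0]) cube([32, 32, 359]);
translate([39, 3, 389]) {
  translate([0, 0, 410]) cube([289, 293, 27]);
  cube([30, 30, 410]);
  translate([259, 0, 0]) cube([30, 30, 410]);
  translate([0, 263, 0]) cube([30, 30, 410]);
  translate([259, 263, 0]) cube([30, 30, 410]);
}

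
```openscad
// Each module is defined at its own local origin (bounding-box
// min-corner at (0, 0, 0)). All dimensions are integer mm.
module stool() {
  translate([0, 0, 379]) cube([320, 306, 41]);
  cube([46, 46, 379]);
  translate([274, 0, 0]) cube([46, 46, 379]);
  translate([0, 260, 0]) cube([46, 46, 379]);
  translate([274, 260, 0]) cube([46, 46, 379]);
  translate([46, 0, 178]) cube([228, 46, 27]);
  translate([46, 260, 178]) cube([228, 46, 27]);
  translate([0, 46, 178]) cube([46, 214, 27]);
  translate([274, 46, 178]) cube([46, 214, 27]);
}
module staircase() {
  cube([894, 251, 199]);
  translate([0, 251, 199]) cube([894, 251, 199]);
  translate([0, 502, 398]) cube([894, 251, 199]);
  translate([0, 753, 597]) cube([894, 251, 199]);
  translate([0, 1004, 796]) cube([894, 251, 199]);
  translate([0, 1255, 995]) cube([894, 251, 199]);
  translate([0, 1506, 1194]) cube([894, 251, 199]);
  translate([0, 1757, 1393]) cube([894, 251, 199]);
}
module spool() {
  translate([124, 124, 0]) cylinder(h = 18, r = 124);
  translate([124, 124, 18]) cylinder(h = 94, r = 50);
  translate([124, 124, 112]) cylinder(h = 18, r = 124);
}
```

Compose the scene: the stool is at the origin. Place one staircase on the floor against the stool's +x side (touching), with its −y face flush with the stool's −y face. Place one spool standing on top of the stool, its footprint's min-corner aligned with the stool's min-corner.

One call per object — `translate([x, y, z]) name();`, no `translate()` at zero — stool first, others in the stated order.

stool();
translate([320, 0, 0]) staircase();
translate([0, 0, 420]) spool();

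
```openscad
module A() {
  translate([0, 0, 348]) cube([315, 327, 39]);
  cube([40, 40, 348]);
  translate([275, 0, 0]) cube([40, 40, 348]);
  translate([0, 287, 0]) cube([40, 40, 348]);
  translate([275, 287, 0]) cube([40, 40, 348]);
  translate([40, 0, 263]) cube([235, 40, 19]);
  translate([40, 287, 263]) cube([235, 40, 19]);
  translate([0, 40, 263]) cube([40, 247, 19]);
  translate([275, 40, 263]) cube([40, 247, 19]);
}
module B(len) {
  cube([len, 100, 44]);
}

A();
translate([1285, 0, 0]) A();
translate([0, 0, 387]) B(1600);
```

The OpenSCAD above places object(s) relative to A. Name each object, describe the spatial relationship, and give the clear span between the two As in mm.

A is a stool. B is a beam. A beam spans the tops of two stools. The clear span between the two stools is 970 mm.

Second stool starts at x = 1285; first ends at x = 315; clear span = 1285 − 315 = 970 mm.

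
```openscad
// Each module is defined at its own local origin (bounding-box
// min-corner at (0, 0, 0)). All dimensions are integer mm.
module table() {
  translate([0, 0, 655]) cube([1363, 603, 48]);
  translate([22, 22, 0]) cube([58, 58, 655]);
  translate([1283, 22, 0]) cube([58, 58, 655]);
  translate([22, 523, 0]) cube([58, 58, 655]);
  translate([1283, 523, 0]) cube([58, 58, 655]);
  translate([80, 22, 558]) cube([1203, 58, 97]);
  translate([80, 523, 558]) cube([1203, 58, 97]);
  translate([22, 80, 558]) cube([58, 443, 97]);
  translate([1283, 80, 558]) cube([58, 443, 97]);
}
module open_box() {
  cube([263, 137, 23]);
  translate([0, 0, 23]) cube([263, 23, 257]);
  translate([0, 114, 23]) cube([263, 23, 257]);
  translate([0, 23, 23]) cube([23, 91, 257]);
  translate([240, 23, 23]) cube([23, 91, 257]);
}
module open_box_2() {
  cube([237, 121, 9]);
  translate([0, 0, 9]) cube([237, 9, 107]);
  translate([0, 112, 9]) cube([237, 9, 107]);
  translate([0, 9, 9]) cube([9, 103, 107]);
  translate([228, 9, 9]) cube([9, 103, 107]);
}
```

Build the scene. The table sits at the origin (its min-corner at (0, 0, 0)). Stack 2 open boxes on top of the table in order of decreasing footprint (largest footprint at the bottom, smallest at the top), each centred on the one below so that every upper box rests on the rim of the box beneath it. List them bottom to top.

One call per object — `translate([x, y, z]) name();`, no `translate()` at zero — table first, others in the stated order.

table();
translate([550, 233, 703]) open_box();
translate([563, 241, 983]) open_box_2();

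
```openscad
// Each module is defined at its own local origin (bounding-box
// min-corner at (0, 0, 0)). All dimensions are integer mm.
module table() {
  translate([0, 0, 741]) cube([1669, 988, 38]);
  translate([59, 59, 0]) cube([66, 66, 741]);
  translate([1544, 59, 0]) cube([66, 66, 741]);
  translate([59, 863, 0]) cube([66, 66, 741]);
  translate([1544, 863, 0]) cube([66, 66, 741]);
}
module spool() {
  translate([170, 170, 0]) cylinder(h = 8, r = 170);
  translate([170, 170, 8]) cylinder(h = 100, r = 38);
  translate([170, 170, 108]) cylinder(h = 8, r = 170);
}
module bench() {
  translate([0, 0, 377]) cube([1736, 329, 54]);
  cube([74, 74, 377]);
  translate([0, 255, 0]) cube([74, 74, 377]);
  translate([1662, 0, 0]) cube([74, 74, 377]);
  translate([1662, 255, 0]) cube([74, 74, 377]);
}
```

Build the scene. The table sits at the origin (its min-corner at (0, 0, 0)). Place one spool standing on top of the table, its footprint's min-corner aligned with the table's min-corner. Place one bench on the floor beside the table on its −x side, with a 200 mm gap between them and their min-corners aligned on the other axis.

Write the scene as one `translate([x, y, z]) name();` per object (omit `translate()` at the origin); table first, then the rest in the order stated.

table();
translate([0, 0, 779]) spool();
translate([-1936, 0, 0]) bench();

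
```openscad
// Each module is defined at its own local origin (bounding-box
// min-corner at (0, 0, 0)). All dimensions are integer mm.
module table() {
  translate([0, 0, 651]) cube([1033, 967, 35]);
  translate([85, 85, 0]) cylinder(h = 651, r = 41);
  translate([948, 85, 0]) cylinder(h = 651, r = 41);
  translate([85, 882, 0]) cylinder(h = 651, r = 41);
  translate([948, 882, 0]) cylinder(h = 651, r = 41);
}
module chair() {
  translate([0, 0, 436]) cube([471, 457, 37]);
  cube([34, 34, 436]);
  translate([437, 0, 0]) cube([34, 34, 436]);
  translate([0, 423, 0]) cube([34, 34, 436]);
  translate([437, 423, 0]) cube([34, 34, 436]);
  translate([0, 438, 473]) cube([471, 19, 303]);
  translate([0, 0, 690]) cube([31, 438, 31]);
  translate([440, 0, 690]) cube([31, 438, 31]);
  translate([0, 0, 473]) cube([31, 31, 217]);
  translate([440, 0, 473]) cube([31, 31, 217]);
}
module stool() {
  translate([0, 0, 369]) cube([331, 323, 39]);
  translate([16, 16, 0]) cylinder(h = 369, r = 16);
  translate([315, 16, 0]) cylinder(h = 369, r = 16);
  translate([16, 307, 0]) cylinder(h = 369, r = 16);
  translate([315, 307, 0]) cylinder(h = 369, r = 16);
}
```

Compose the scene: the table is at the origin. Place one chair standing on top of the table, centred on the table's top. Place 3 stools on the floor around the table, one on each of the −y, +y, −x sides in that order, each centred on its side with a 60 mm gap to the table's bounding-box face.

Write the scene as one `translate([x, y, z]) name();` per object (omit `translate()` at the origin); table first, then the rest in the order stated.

table();
translate([281, 255, 686]) chair();
translate([351, -383, 0]) stool();
translate([351, 1027, 0]) stool();
translate([-391, 322, 0]) stool();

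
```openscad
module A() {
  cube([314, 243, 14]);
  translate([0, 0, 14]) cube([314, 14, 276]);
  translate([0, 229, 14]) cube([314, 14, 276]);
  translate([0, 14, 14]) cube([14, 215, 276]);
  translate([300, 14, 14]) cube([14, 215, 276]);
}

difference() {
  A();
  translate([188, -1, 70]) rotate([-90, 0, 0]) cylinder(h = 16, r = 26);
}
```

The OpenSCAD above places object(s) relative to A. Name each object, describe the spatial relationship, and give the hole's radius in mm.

A is an open box. The open box has a circular hole through its front wall. The hole's radius is 26 mm.

The subtracted cylinder has r = 26 mm.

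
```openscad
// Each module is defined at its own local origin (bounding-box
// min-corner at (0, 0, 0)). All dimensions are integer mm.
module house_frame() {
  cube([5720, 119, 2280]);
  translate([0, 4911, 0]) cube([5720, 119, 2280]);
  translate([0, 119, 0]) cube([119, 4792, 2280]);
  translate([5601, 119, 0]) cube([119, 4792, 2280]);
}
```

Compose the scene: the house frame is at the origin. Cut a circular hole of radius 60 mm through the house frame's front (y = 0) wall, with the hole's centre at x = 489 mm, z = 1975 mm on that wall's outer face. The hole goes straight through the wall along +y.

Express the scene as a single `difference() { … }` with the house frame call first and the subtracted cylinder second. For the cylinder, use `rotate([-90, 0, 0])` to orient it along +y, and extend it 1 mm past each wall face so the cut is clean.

difference() {
  house_frame();
  translate([489, -1, 1975]) rotate([-90, 0, 0]) cylinder(h = 121, r = 60);
}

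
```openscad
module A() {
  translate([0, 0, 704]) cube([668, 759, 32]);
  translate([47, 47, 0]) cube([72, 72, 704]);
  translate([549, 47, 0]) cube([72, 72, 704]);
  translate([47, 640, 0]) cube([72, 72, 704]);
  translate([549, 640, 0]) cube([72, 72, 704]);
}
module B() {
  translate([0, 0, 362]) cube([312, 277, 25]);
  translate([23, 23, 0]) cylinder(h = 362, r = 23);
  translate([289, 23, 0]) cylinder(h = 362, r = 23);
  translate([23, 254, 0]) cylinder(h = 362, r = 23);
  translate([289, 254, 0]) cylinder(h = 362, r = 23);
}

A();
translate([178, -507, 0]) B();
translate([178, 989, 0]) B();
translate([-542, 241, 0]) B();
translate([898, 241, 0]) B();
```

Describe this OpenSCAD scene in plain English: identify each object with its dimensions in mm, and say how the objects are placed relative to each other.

A is a table with a 668×759 mm rectangular top, 32 mm thick, top surface at z = 736 mm, supported by four 72×72 mm square legs, each inset 47 mm from the nearest pair of top edges, running from the floor.

B is a simple wooden stool: a rectangular seat 312 mm (x) by 277 mm (y), 25 mm thick, top face at z = 387 mm, on four round legs, each 46 mm in diameter. The legs rest on z = 0, each leg's axis is inset half a diameter from the nearest pair of seat edges (so the leg's bounding box is flush with the corner).

Four stools sit around the table at the −y, +y, −x, +x sides.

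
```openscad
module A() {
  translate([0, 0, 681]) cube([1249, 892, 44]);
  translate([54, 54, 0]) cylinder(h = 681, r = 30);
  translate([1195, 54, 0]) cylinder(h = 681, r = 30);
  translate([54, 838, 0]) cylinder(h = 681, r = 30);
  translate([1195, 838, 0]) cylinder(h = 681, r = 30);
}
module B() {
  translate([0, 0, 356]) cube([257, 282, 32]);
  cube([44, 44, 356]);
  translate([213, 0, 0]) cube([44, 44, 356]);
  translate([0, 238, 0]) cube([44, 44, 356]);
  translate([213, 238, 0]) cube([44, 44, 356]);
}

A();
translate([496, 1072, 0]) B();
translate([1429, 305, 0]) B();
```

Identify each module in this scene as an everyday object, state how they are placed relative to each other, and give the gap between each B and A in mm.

A is a table. B is a stool. Two stools sit around the table at the +y, +x sides. The gap between each stool and the table is 180 mm.

Each stool's nearest face is 180 mm from the table's bounding box.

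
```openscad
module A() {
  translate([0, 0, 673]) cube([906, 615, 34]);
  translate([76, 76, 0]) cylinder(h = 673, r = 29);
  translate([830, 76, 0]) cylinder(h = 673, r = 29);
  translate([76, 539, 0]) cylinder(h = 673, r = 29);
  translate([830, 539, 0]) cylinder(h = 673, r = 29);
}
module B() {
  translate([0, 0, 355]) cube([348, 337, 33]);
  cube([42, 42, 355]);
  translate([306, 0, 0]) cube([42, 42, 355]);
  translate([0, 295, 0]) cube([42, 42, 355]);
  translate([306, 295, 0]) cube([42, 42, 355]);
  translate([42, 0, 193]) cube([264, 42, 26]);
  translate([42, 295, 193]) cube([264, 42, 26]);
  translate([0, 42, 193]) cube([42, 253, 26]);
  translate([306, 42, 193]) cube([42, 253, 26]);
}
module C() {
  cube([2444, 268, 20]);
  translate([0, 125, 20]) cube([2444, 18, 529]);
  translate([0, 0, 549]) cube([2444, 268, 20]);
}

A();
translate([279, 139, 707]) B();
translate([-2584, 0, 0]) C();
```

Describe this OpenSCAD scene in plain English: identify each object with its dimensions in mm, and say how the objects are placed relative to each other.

A is a table: top 906 mm (x) × 615 mm (y), 34 mm thick, upper face at z = 707 mm, on four round legs of 58 mm diameter, each leg's bounding box inset 47 mm from the nearest pair of top edges, running from z = 0 to the bottom of the top.

B is a four-legged stool. The seat is 348×337 mm, 33 mm thick, top at z = 388 mm. It stands on four square legs, each 42×42 mm in cross-section, from z = 0 to the seat underside, each flush with a corner of the seat. Four stretchers, 42 mm wide and 26 mm tall, connect adjacent legs with their undersides at z = 193 mm, each running between the inner faces of the legs it joins and aligned with the legs' outer faces on the other axis.

C is an I-beam lying along x, 2444 mm long. Overall section height 569 mm. Two flanges 268 mm wide (y) and 20 mm thick, one on the floor and one at the top; a web 18 mm thick runs between them, centred on the flange width.

The stool is on top of the table, centred. The I-beam is on the floor beside the table on its −x side.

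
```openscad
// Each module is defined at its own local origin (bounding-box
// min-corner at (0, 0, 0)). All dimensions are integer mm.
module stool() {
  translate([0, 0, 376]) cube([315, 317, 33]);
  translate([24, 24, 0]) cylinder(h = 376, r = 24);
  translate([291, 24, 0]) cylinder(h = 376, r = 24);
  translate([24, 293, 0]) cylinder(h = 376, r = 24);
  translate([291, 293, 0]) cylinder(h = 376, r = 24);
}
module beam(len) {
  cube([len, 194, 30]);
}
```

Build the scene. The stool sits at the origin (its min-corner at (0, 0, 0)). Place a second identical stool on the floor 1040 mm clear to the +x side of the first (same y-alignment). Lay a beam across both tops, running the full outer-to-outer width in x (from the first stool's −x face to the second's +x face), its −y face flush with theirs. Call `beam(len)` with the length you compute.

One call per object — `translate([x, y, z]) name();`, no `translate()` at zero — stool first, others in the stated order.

stool();
translate([1355, 0, 0]) stool();
translate([0, 0, 409]) beam(1670);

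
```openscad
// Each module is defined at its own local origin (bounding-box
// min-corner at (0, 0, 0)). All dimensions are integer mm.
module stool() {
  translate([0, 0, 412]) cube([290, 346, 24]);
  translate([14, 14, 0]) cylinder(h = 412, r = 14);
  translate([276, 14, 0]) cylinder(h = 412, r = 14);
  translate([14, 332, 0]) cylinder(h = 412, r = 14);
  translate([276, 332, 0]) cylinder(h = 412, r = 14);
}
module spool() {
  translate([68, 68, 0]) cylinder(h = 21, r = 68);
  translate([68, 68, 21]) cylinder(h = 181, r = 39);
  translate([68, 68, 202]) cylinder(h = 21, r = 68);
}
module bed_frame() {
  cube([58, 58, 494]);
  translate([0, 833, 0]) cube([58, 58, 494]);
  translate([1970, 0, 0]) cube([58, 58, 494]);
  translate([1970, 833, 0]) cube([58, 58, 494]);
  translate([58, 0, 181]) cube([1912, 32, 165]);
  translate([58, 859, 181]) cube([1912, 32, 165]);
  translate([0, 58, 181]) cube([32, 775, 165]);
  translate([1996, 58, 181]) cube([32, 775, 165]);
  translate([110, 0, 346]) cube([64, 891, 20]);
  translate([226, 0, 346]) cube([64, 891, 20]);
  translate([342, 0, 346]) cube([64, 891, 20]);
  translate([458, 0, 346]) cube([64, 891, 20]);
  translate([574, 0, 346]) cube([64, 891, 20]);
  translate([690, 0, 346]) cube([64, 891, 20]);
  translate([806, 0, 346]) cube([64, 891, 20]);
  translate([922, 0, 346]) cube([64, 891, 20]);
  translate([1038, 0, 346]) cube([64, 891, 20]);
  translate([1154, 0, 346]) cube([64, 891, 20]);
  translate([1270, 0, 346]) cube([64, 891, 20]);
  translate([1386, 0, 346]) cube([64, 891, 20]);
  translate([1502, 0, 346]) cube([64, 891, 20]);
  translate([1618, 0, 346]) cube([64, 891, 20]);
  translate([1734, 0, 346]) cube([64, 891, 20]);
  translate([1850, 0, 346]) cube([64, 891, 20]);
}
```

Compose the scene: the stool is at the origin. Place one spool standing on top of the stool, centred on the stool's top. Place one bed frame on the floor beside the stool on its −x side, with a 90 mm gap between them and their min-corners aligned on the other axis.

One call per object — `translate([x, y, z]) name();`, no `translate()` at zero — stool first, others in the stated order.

stool();
translate([77, 105, 436]) spool();
translate([-2118, 0, 0]) bed_frame();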